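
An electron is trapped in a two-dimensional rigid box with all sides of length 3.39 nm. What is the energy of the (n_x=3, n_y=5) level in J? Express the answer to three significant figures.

For a 2D rectangular well E = (h²/8m_e)·Σ n_i²/L_i² = (6.626×10^-34)²/(8·9.109×10^-31) · [3²/(3.39 nm)² + 5²/(3.39 nm)²].
Evaluating gives E = 1.78×10^-19 J.

E = 1.78×10^-19 J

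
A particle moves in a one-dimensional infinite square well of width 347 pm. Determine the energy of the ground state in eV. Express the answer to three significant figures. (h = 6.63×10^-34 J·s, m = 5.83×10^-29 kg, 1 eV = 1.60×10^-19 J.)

E_1 = 0.0489 eV

For an infinite well E_n = n²h²/(8mL²), so E_1 = h²/(8mL²) = (6.63×10^-34)²/(8·5.83×10^-29·(3.47×10^-10 m)²) = 7.827×10^-21 J.
Converting, E_1 = 7.827×10^-21 J / (1.60×10^-19 J/eV) = 0.0489 eV.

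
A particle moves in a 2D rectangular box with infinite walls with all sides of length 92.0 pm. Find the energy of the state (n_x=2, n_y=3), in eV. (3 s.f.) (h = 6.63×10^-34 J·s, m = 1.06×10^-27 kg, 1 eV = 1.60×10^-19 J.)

For a 2D rectangular well E = (h²/8m)·Σ n_i²/L_i² = (6.63×10^-34)²/(8·1.06×10^-27) · [2²/(92.0 pm)² + 3²/(92.0 pm)²].
Evaluating gives E = 7.962×10^-20 J = 0.498 eV.

E = 0.498 eV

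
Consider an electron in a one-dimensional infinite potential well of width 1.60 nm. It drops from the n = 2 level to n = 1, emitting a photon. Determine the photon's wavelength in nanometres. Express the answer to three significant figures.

E_1 = h²/(8m_eL²) = 2.353×10^-20 J, so ΔE = (2² − 1²)E_1 = 7.059×10^-20 J.
λ = hc/ΔE = (6.626×10^-34·2.998×10^8)/7.059×10^-20 = 2.81×10^-6 m = 2.81×10^3 nm.

λ = 2.81×10^3 nm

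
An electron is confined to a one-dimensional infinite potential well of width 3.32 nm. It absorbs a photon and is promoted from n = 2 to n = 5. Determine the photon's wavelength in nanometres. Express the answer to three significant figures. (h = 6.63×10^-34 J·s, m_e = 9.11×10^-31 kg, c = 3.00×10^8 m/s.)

λ = 1.73×10^3 nm

E_1 = h²/(8m_eL²) = 5.472×10^-21 J, so ΔE = (5² − 2²)E_1 = 1.149×10^-19 J.
λ = hc/ΔE = (6.63×10^-34·3.00×10^8)/1.149×10^-19 = 1.73×10^-6 m = 1.73×10^3 nm.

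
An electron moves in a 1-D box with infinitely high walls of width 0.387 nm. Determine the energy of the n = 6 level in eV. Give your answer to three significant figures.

For an infinite well E_n = n²h²/(8m_eL²), so E_1 = h²/(8m_eL²) = (6.626×10^-34)²/(8·9.109×10^-31·(3.87×10^-10 m)²) = 4.023×10^-19 J.
Then E_6 = 6²·E_1 = 36·4.023×10^-19 J = 1.448×10^-17 J.
Converting, E_6 = 1.448×10^-17 J / (1.602×10^-19 J/eV) = 90.4 eV.

E_6 = 90.4 eV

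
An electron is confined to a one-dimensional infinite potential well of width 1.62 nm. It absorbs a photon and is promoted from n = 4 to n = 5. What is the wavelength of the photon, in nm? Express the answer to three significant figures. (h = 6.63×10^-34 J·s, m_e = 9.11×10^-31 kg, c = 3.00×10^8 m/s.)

λ = 962 nm

E_1 = h²/(8m_eL²) = 2.298×10^-20 J, so ΔE = (5² − 4²)E_1 = 2.068×10^-19 J.
λ = hc/ΔE = (6.63×10^-34·3.00×10^8)/2.068×10^-19 = 9.62×10^-7 m = 962 nm.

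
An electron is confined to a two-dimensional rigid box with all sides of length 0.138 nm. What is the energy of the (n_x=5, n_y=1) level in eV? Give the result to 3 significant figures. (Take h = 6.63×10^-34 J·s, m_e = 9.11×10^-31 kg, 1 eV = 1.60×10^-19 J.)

For a 2D rectangular well E = (h²/8m_e)·Σ n_i²/L_i² = (6.63×10^-34)²/(8·9.11×10^-31) · [5²/(0.138 nm)² + 1²/(0.138 nm)²].
Evaluating gives E = 8.234×10^-17 J = 515 eV.

E = 515 eV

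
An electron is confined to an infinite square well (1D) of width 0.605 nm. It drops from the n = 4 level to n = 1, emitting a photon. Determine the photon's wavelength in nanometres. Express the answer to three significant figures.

λ = 80.5 nm

E_1 = h²/(8m_eL²) = 1.646×10^-19 J, so ΔE = (4² − 1²)E_1 = 2.469×10^-18 J.
λ = hc/ΔE = (6.626×10^-34·2.998×10^8)/2.469×10^-18 = 8.05×10^-8 m = 80.5 nm.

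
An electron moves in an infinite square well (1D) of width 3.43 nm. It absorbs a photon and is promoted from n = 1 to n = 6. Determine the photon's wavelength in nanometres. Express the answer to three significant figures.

λ = 1.11×10^3 nm

E_1 = h²/(8m_eL²) = 5.121×10^-21 J, so ΔE = (6² − 1²)E_1 = 1.792×10^-19 J.
λ = hc/ΔE = (6.626×10^-34·2.998×10^8)/1.792×10^-19 = 1.11×10^-6 m = 1.11×10^3 nm.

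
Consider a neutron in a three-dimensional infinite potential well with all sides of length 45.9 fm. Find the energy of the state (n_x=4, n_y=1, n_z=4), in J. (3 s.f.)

For a 3D rectangular well E = (h²/8m_n)·Σ n_i²/L_i² = (6.626×10^-34)²/(8·1.675×10^-27) · [4²/(45.9 fm)² + 1²/(45.9 fm)² + 4²/(45.9 fm)²].
Evaluating gives E = 5.13×10^-13 J.

E = 5.13×10^-13 J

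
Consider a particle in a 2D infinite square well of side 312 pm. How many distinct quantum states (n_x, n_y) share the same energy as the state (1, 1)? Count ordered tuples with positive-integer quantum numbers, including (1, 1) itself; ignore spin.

The level has n_x² + n_y² = 2. The ordered positive-integer solutions are (1, 1).
That gives 1 state.

degeneracy = 1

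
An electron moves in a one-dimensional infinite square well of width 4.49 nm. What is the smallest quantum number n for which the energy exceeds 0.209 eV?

E_1 = h²/(8m_eL²) = 2.988×10^-21 J = 0.01865 eV.
Need n² > 0.209/0.01865 = 11.21, i.e. n > 3.348.
The smallest integer satisfying this is n = 4.

n = 4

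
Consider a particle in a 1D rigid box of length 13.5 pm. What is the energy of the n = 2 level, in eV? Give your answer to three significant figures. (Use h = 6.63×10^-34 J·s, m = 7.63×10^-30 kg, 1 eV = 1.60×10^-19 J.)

For an infinite well E_n = n²h²/(8mL²), so E_1 = h²/(8mL²) = (6.63×10^-34)²/(8·7.63×10^-30·(1.35×10^-11 m)²) = 3.951×10^-17 J.
Then E_2 = 2²·E_1 = 4·3.951×10^-17 J = 1.580×10^-16 J.
Converting, E_2 = 1.580×10^-16 J / (1.60×10^-19 J/eV) = 988 eV.

E_2 = 988 eV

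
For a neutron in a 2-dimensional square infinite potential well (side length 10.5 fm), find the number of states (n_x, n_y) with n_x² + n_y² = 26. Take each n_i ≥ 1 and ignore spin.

degeneracy = 2

The level has n_x² + n_y² = 26. The ordered positive-integer solutions are (1, 5), (5, 1).
That gives 2 states.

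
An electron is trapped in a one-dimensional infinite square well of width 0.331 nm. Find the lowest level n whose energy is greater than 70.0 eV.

n = 5

E_1 = h²/(8m_eL²) = 5.499×10^-19 J = 3.433 eV.
Need n² > 70.0/3.433 = 20.39, i.e. n > 4.516.
The smallest integer satisfying this is n = 5.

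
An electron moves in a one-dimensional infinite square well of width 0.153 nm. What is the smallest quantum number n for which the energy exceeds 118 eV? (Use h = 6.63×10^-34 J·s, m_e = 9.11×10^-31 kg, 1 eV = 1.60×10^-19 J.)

E_1 = h²/(8m_eL²) = 2.577×10^-18 J = 16.11 eV.
Need n² > 118/16.11 = 7.325, i.e. n > 2.706.
The smallest integer satisfying this is n = 3.

n = 3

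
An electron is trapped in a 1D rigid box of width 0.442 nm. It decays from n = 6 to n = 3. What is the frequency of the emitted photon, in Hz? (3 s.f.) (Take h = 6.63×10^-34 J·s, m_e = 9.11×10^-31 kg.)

f = 1.26×10^16 Hz

E_1 = h²/(8m_eL²) = 3.087×10^-19 J and ΔE = (6² − 3²)E_1 = 8.335×10^-18 J.
f = ΔE/h = 8.335×10^-18/6.63×10^-34 = 1.26×10^16 Hz.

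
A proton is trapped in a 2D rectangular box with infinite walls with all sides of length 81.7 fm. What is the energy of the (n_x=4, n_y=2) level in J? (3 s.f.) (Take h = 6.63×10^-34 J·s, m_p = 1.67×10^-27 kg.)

E = 9.86×10^-14 J

For a 2D rectangular well E = (h²/8m_p)·Σ n_i²/L_i² = (6.63×10^-34)²/(8·1.67×10^-27) · [4²/(81.7 fm)² + 2²/(81.7 fm)²].
Evaluating gives E = 9.86×10^-14 J.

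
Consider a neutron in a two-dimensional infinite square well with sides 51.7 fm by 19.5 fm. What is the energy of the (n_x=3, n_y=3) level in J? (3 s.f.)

For a 2D rectangular well E = (h²/8m_n)·Σ n_i²/L_i² = (6.626×10^-34)²/(8·1.675×10^-27) · [3²/(51.7 fm)² + 3²/(19.5 fm)²].
Evaluating gives E = 8.86×10^-13 J.

E = 8.86×10^-13 J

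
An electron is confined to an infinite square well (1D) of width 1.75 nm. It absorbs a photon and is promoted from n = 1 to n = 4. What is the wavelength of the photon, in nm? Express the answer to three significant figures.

λ = 673 nm

E_1 = h²/(8m_eL²) = 1.967×10^-20 J, so ΔE = (4² − 1²)E_1 = 2.951×10^-19 J.
λ = hc/ΔE = (6.626×10^-34·2.998×10^8)/2.951×10^-19 = 6.73×10^-7 m = 673 nm.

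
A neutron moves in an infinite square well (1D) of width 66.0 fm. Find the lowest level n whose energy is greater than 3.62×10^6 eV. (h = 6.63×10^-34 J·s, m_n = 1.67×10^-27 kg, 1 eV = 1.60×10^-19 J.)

E_1 = h²/(8m_nL²) = 7.553×10^-15 J = 4.721×10^4 eV.
Need n² > 3.62×10^6/4.721×10^4 = 76.68, i.e. n > 8.757.
The smallest integer satisfying this is n = 9.

n = 9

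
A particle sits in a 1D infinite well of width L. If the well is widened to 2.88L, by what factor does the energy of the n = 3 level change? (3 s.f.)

E_n ∝ 1/L², so the energy scales by 1/2.88² = 0.121.

0.121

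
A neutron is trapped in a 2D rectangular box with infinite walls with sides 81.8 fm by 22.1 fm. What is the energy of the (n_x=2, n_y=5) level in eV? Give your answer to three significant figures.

For a 2D rectangular well E = (h²/8m_n)·Σ n_i²/L_i² = (6.626×10^-34)²/(8·1.675×10^-27) · [2²/(81.8 fm)² + 5²/(22.1 fm)²].
Evaluating gives E = 1.697×10^-12 J = 1.06×10^7 eV.

E = 1.06×10^7 eV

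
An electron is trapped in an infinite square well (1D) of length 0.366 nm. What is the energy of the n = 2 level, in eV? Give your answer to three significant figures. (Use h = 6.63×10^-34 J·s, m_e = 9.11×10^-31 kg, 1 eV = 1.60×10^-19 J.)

E_2 = 11.3 eV

For an infinite well E_n = n²h²/(8m_eL²), so E_1 = h²/(8m_eL²) = (6.63×10^-34)²/(8·9.11×10^-31·(3.66×10^-10 m)²) = 4.503×10^-19 J.
Then E_2 = 2²·E_1 = 4·4.503×10^-19 J = 1.801×10^-18 J.
Converting, E_2 = 1.801×10^-18 J / (1.60×10^-19 J/eV) = 11.3 eV.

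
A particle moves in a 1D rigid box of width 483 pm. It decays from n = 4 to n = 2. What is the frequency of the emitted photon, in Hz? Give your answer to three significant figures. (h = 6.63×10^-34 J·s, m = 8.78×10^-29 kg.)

f = 4.86×10^13 Hz

E_1 = h²/(8mL²) = 2.683×10^-21 J and ΔE = (4² − 2²)E_1 = 3.220×10^-20 J.
f = ΔE/h = 3.220×10^-20/6.63×10^-34 = 4.86×10^13 Hz.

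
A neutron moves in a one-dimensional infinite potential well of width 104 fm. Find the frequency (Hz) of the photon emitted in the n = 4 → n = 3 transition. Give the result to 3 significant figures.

f = 3.20×10^19 Hz

E_1 = h²/(8m_nL²) = 3.029×10^-15 J and ΔE = (4² − 3²)E_1 = 2.120×10^-14 J.
f = ΔE/h = 2.120×10^-14/6.626×10^-34 = 3.20×10^19 Hz.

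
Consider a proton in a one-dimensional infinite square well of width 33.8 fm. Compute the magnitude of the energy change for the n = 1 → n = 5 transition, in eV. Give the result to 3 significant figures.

|ΔE| = 4.30×10^6 eV

E_1 = h²/(8m_pL²) = 2.871×10^-14 J.
|ΔE| = |1² − 5²|·E_1 = 24·2.871×10^-14 J = 6.890×10^-13 J = 4.30×10^6 eV.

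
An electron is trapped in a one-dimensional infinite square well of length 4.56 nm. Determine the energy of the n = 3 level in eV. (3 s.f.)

For an infinite well E_n = n²h²/(8m_eL²), so E_1 = h²/(8m_eL²) = (6.626×10^-34)²/(8·9.109×10^-31·(4.56×10^-9 m)²) = 2.897×10^-21 J.
Then E_3 = 3²·E_1 = 9·2.897×10^-21 J = 2.607×10^-20 J.
Converting, E_3 = 2.607×10^-20 J / (1.602×10^-19 J/eV) = 0.163 eV.

E_3 = 0.163 eV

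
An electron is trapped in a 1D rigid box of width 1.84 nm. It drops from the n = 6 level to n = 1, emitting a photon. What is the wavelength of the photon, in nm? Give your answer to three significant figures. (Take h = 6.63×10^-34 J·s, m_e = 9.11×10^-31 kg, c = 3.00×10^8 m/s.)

E_1 = h²/(8m_eL²) = 1.781×10^-20 J, so ΔE = (6² − 1²)E_1 = 6.234×10^-19 J.
λ = hc/ΔE = (6.63×10^-34·3.00×10^8)/6.234×10^-19 = 3.19×10^-7 m = 319 nm.

λ = 319 nm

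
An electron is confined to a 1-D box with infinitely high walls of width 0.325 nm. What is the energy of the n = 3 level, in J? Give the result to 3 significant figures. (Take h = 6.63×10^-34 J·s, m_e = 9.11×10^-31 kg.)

E_3 = 5.14×10^-18 J

For an infinite well E_n = n²h²/(8m_eL²), so E_1 = h²/(8m_eL²) = (6.63×10^-34)²/(8·9.11×10^-31·(3.25×10^-10 m)²) = 5.710×10^-19 J.
Then E_3 = 3²·E_1 = 9·5.710×10^-19 J = 5.14×10^-18 J.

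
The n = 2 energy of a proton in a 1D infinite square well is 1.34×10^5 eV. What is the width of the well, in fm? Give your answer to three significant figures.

L = 78.2 fm

From E_n = n²h²/(8m_pL²), L = n·h/√(8m_pE_n).
E_2 = 1.34×10^5 eV = 2.147×10^-14 J, so L = 2·6.626×10^-34/√(8·1.673×10^-27·2.147×10^-14) = 7.82×10^-14 m = 78.2 fm.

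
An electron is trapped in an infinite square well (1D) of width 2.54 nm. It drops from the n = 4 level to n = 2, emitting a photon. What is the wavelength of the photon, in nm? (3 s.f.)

E_1 = h²/(8m_eL²) = 9.338×10^-21 J, so ΔE = (4² − 2²)E_1 = 1.121×10^-19 J.
λ = hc/ΔE = (6.626×10^-34·2.998×10^8)/1.121×10^-19 = 1.77×10^-6 m = 1.77×10^3 nm.

λ = 1.77×10^3 nm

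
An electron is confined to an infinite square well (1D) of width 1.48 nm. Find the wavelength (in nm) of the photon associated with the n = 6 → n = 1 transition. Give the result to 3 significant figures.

λ = 206 nm

E_1 = h²/(8m_eL²) = 2.751×10^-20 J, so ΔE = (6² − 1²)E_1 = 9.628×10^-19 J.
λ = hc/ΔE = (6.626×10^-34·2.998×10^8)/9.628×10^-19 = 2.06×10^-7 m = 206 nm.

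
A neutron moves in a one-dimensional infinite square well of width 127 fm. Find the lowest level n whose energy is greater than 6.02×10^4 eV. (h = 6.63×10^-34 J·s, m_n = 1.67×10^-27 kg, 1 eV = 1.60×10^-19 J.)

n = 3

E_1 = h²/(8m_nL²) = 2.040×10^-15 J = 1.275×10^4 eV.
Need n² > 6.02×10^4/1.275×10^4 = 4.722, i.e. n > 2.173.
The smallest integer satisfying this is n = 3.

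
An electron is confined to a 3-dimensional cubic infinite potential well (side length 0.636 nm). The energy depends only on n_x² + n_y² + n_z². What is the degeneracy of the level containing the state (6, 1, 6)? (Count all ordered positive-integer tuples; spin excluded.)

The level has n_x² + n_y² + n_z² = 73. The ordered positive-integer solutions are (1, 6, 6), (6, 1, 6), (6, 6, 1).
That gives 3 states.

degeneracy = 3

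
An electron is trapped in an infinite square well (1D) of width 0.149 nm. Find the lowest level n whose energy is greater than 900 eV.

n = 8

E_1 = h²/(8m_eL²) = 2.714×10^-18 J = 16.94 eV.
Need n² > 900/16.94 = 53.13, i.e. n > 7.289.
The smallest integer satisfying this is n = 8.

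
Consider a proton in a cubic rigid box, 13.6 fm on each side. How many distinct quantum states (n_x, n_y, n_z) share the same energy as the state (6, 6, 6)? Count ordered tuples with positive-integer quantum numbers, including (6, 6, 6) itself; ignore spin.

The level has n_x² + n_y² + n_z² = 108. The ordered positive-integer solutions are (2, 2, 10), (2, 10, 2), (6, 6, 6), (10, 2, 2).
That gives 4 states.

degeneracy = 4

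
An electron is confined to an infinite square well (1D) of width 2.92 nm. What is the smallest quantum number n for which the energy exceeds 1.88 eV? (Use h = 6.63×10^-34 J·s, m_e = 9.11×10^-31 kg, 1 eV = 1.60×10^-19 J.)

E_1 = h²/(8m_eL²) = 7.074×10^-21 J = 0.04421 eV.
Need n² > 1.88/0.04421 = 42.52, i.e. n > 6.521.
The smallest integer satisfying this is n = 7.

n = 7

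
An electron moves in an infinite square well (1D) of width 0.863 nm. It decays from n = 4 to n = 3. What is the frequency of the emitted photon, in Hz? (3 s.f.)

E_1 = h²/(8m_eL²) = 8.089×10^-20 J and ΔE = (4² − 3²)E_1 = 5.662×10^-19 J.
f = ΔE/h = 5.662×10^-19/6.626×10^-34 = 8.55×10^14 Hz.

f = 8.55×10^14 Hz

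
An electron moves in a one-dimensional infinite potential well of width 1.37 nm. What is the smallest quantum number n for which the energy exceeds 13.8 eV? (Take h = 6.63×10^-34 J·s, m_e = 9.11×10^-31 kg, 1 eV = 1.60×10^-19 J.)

n = 9

E_1 = h²/(8m_eL²) = 3.213×10^-20 J = 0.2008 eV.
Need n² > 13.8/0.2008 = 68.73, i.e. n > 8.290.
The smallest integer satisfying this is n = 9.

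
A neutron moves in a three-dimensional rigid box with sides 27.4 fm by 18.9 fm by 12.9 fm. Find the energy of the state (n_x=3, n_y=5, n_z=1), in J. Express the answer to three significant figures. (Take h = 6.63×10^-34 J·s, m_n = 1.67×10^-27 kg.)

For a 3D rectangular well E = (h²/8m_n)·Σ n_i²/L_i² = (6.63×10^-34)²/(8·1.67×10^-27) · [3²/(27.4 fm)² + 5²/(18.9 fm)² + 1²/(12.9 fm)²].
Evaluating gives E = 2.89×10^-12 J.

E = 2.89×10^-12 J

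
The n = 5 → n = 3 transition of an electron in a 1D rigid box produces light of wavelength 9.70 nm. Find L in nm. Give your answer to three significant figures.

L = 0.217 nm

The photon carries ΔE = hc/λ = 6.626×10^-34·2.998×10^8/9.70×10^-9 m = 2.048×10^-17 J.
Since ΔE = (5² − 3²)E_1, E_1 = 1.280×10^-18 J, and L = h/√(8m_eE_1) = 2.17×10^-10 m = 0.217 nm.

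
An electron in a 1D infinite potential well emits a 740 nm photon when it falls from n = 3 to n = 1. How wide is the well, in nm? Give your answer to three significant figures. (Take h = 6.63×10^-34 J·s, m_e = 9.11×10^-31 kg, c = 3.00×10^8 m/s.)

The photon carries ΔE = hc/λ = 6.63×10^-34·3.00×10^8/7.40×10^-7 m = 2.688×10^-19 J.
Since ΔE = (3² − 1²)E_1, E_1 = 3.360×10^-20 J, and L = h/√(8m_eE_1) = 1.34×10^-9 m = 1.34 nm.

L = 1.34 nm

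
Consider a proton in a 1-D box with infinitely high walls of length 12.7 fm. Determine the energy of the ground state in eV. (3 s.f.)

For an infinite well E_n = n²h²/(8m_pL²), so E_1 = h²/(8m_pL²) = (6.626×10^-34)²/(8·1.673×10^-27·(1.27×10^-14 m)²) = 2.034×10^-13 J.
Converting, E_1 = 2.034×10^-13 J / (1.602×10^-19 J/eV) = 1.27×10^6 eV.

E_1 = 1.27×10^6 eV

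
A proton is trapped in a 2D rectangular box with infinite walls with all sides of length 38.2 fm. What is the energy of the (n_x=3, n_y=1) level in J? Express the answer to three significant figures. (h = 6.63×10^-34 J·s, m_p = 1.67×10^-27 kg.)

E = 2.25×10^-13 J

For a 2D rectangular well E = (h²/8m_p)·Σ n_i²/L_i² = (6.63×10^-34)²/(8·1.67×10^-27) · [3²/(38.2 fm)² + 1²/(38.2 fm)²].
Evaluating gives E = 2.25×10^-13 J.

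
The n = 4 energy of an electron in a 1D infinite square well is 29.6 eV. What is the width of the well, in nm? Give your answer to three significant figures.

From E_n = n²h²/(8m_eL²), L = n·h/√(8m_eE_n).
E_4 = 29.6 eV = 4.742×10^-18 J, so L = 4·6.626×10^-34/√(8·9.109×10^-31·4.742×10^-18) = 4.51×10^-10 m = 0.451 nm.

L = 0.451 nm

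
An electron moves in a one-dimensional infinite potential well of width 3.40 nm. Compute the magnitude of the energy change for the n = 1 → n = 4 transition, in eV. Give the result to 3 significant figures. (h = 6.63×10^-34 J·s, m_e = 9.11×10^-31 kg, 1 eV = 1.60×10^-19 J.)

|ΔE| = 0.489 eV

E_1 = h²/(8m_eL²) = 5.217×10^-21 J.
|ΔE| = |1² − 4²|·E_1 = 15·5.217×10^-21 J = 7.826×10^-20 J = 0.489 eV.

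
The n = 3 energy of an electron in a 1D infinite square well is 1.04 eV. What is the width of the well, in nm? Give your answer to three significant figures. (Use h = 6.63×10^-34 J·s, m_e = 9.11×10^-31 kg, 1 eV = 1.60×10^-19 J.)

From E_n = n²h²/(8m_eL²), L = n·h/√(8m_eE_n).
E_3 = 1.04 eV = 1.664×10^-19 J, so L = 3·6.63×10^-34/√(8·9.11×10^-31·1.664×10^-19) = 1.81×10^-9 m = 1.81 nm.

L = 1.81 nm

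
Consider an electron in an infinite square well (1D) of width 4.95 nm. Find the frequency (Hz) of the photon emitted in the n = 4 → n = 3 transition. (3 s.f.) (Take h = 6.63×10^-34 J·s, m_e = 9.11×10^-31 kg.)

E_1 = h²/(8m_eL²) = 2.462×10^-21 J and ΔE = (4² − 3²)E_1 = 1.723×10^-20 J.
f = ΔE/h = 1.723×10^-20/6.63×10^-34 = 2.60×10^13 Hz.

f = 2.60×10^13 Hz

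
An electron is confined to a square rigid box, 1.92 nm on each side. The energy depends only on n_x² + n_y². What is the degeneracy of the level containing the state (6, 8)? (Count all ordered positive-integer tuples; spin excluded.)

The level has n_x² + n_y² = 100. The ordered positive-integer solutions are (6, 8), (8, 6).
That gives 2 states.

degeneracy = 2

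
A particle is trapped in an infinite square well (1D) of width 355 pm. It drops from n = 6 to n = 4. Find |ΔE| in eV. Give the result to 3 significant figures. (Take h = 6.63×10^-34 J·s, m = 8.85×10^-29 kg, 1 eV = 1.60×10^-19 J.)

E_1 = h²/(8mL²) = 4.926×10^-21 J.
|ΔE| = |6² − 4²|·E_1 = 20·4.926×10^-21 J = 9.852×10^-20 J = 0.616 eV.

|ΔE| = 0.616 eV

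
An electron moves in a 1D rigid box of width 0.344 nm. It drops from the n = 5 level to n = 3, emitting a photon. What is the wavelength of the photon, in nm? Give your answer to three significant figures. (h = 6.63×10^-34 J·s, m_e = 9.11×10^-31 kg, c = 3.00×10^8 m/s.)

E_1 = h²/(8m_eL²) = 5.097×10^-19 J, so ΔE = (5² − 3²)E_1 = 8.155×10^-18 J.
λ = hc/ΔE = (6.63×10^-34·3.00×10^8)/8.155×10^-18 = 2.44×10^-8 m = 24.4 nm.

λ = 24.4 nm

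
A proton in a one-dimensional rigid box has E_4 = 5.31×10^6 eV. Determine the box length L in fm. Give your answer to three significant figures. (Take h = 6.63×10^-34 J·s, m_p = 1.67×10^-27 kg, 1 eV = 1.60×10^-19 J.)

From E_n = n²h²/(8m_pL²), L = n·h/√(8m_pE_n).
E_4 = 5.31×10^6 eV = 8.496×10^-13 J, so L = 4·6.63×10^-34/√(8·1.67×10^-27·8.496×10^-13) = 2.49×10^-14 m = 24.9 fm.

L = 24.9 fm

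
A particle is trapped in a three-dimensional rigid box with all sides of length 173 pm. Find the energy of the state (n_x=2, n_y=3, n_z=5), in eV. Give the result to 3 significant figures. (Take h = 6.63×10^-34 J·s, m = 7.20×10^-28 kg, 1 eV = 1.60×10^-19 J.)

For a 3D rectangular well E = (h²/8m)·Σ n_i²/L_i² = (6.63×10^-34)²/(8·7.20×10^-28) · [2²/(173 pm)² + 3²/(173 pm)² + 5²/(173 pm)²].
Evaluating gives E = 9.689×10^-20 J = 0.606 eV.

E = 0.606 eV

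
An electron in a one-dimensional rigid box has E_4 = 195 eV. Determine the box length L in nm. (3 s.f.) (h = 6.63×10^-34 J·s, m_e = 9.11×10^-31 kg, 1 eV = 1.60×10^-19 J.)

From E_n = n²h²/(8m_eL²), L = n·h/√(8m_eE_n).
E_4 = 195 eV = 3.120×10^-17 J, so L = 4·6.63×10^-34/√(8·9.11×10^-31·3.120×10^-17) = 1.76×10^-10 m = 0.176 nm.

L = 0.176 nm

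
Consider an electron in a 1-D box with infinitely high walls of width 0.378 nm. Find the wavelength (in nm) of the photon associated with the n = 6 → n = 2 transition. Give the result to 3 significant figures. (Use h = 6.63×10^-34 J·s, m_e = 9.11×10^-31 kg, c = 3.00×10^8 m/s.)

E_1 = h²/(8m_eL²) = 4.221×10^-19 J, so ΔE = (6² − 2²)E_1 = 1.351×10^-17 J.
λ = hc/ΔE = (6.63×10^-34·3.00×10^8)/1.351×10^-17 = 1.47×10^-8 m = 14.7 nm.

λ = 14.7 nm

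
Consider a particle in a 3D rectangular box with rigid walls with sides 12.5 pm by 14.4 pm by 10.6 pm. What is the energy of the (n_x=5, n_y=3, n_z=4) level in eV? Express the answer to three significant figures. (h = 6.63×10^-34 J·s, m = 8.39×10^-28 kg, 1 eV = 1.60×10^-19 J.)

For a 3D rectangular well E = (h²/8m)·Σ n_i²/L_i² = (6.63×10^-34)²/(8·8.39×10^-28) · [5²/(12.5 pm)² + 3²/(14.4 pm)² + 4²/(10.6 pm)²].
Evaluating gives E = 2.265×10^-17 J = 142 eV.

E = 142 eV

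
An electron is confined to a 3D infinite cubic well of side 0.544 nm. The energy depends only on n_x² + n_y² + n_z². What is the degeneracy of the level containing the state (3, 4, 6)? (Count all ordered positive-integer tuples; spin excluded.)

degeneracy = 6

The level has n_x² + n_y² + n_z² = 61. The ordered positive-integer solutions are (3, 4, 6), (3, 6, 4), (4, 3, 6), (4, 6, 3), (6, 3, 4), (6, 4, 3).
That gives 6 states.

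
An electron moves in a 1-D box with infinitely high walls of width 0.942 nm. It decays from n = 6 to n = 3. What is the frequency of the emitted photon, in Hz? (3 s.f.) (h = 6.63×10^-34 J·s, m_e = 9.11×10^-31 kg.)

f = 2.77×10^15 Hz

E_1 = h²/(8m_eL²) = 6.797×10^-20 J and ΔE = (6² − 3²)E_1 = 1.835×10^-18 J.
f = ΔE/h = 1.835×10^-18/6.63×10^-34 = 2.77×10^15 Hz.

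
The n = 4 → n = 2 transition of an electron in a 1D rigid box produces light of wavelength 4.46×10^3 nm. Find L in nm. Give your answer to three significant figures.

The photon carries ΔE = hc/λ = 6.626×10^-34·2.998×10^8/4.46×10^-6 m = 4.454×10^-20 J.
Since ΔE = (4² − 2²)E_1, E_1 = 3.712×10^-21 J, and L = h/√(8m_eE_1) = 4.03×10^-9 m = 4.03 nm.

L = 4.03 nm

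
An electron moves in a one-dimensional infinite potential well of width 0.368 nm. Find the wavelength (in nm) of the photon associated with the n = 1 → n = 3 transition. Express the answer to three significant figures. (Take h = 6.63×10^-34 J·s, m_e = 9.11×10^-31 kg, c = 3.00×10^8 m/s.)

E_1 = h²/(8m_eL²) = 4.454×10^-19 J, so ΔE = (3² − 1²)E_1 = 3.563×10^-18 J.
λ = hc/ΔE = (6.63×10^-34·3.00×10^8)/3.563×10^-18 = 5.58×10^-8 m = 55.8 nm.

λ = 55.8 nm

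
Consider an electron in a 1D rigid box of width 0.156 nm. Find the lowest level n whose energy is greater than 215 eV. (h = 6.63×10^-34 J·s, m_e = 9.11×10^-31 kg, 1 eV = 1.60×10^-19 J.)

E_1 = h²/(8m_eL²) = 2.478×10^-18 J = 15.49 eV.
Need n² > 215/15.49 = 13.88, i.e. n > 3.726.
The smallest integer satisfying this is n = 4.

n = 4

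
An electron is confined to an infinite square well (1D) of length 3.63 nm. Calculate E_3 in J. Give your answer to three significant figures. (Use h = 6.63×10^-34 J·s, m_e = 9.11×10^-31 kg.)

For an infinite well E_n = n²h²/(8m_eL²), so E_1 = h²/(8m_eL²) = (6.63×10^-34)²/(8·9.11×10^-31·(3.63×10^-9 m)²) = 4.577×10^-21 J.
Then E_3 = 3²·E_1 = 9·4.577×10^-21 J = 4.12×10^-20 J.

E_3 = 4.12×10^-20 J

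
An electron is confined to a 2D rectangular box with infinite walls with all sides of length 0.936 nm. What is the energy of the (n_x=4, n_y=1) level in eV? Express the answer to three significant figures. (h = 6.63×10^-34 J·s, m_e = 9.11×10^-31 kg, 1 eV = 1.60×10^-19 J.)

E = 7.31 eV

For a 2D rectangular well E = (h²/8m_e)·Σ n_i²/L_i² = (6.63×10^-34)²/(8·9.11×10^-31) · [4²/(0.936 nm)² + 1²/(0.936 nm)²].
Evaluating gives E = 1.170×10^-18 J = 7.31 eV.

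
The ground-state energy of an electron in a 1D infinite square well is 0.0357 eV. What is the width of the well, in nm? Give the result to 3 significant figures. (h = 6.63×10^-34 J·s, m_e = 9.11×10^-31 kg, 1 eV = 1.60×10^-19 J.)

L = 3.25 nm

From E_n = n²h²/(8m_eL²), L = n·h/√(8m_eE_n).
E_1 = 0.0357 eV = 5.712×10^-21 J, so L = 1·6.63×10^-34/√(8·9.11×10^-31·5.712×10^-21) = 3.25×10^-9 m = 3.25 nm.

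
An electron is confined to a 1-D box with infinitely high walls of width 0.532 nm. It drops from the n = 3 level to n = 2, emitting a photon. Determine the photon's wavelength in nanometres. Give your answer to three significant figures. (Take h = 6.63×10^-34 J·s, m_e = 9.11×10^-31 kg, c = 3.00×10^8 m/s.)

λ = 187 nm

E_1 = h²/(8m_eL²) = 2.131×10^-19 J, so ΔE = (3² − 2²)E_1 = 1.066×10^-18 J.
λ = hc/ΔE = (6.63×10^-34·3.00×10^8)/1.066×10^-18 = 1.87×10^-7 m = 187 nm.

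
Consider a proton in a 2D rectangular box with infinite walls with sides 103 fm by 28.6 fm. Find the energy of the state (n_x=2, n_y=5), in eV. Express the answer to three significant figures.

E = 6.34×10^6 eV

For a 2D rectangular well E = (h²/8m_p)·Σ n_i²/L_i² = (6.626×10^-34)²/(8·1.673×10^-27) · [2²/(103 fm)² + 5²/(28.6 fm)²].
Evaluating gives E = 1.015×10^-12 J = 6.34×10^6 eV.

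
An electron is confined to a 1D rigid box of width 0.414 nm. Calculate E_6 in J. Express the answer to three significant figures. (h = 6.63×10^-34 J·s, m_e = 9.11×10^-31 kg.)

E_6 = 1.27×10^-17 J

For an infinite well E_n = n²h²/(8m_eL²), so E_1 = h²/(8m_eL²) = (6.63×10^-34)²/(8·9.11×10^-31·(4.14×10^-10 m)²) = 3.519×10^-19 J.
Then E_6 = 6²·E_1 = 36·3.519×10^-19 J = 1.27×10^-17 J.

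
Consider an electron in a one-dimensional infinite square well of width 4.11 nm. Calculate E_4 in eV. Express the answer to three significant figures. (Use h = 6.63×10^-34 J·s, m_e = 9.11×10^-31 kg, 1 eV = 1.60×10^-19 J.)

E_4 = 0.357 eV

For an infinite well E_n = n²h²/(8m_eL²), so E_1 = h²/(8m_eL²) = (6.63×10^-34)²/(8·9.11×10^-31·(4.11×10^-9 m)²) = 3.571×10^-21 J.
Then E_4 = 4²·E_1 = 16·3.571×10^-21 J = 5.714×10^-20 J.
Converting, E_4 = 5.714×10^-20 J / (1.60×10^-19 J/eV) = 0.357 eV.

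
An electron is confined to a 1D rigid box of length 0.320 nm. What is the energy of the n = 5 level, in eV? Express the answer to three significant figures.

For an infinite well E_n = n²h²/(8m_eL²), so E_1 = h²/(8m_eL²) = (6.626×10^-34)²/(8·9.109×10^-31·(3.20×10^-10 m)²) = 5.884×10^-19 J.
Then E_5 = 5²·E_1 = 25·5.884×10^-19 J = 1.471×10^-17 J.
Converting, E_5 = 1.471×10^-17 J / (1.602×10^-19 J/eV) = 91.8 eV.

E_5 = 91.8 eV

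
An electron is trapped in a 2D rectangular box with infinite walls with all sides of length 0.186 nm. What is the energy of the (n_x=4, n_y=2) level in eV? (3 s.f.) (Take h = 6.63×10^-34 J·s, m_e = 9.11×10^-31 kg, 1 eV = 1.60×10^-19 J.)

For a 2D rectangular well E = (h²/8m_e)·Σ n_i²/L_i² = (6.63×10^-34)²/(8·9.11×10^-31) · [4²/(0.186 nm)² + 2²/(0.186 nm)²].
Evaluating gives E = 3.487×10^-17 J = 218 eV.

E = 218 eV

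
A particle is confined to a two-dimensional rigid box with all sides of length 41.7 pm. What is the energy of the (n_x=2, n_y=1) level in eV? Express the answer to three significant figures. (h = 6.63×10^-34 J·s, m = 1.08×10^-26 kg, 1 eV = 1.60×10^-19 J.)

E = 0.0914 eV

For a 2D rectangular well E = (h²/8m)·Σ n_i²/L_i² = (6.63×10^-34)²/(8·1.08×10^-26) · [2²/(41.7 pm)² + 1²/(41.7 pm)²].
Evaluating gives E = 1.463×10^-20 J = 0.0914 eV.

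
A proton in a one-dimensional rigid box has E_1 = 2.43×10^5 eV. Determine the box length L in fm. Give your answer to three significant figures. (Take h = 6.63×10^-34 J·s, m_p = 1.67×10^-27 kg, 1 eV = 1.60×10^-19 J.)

From E_n = n²h²/(8m_pL²), L = n·h/√(8m_pE_n).
E_1 = 2.43×10^5 eV = 3.888×10^-14 J, so L = 1·6.63×10^-34/√(8·1.67×10^-27·3.888×10^-14) = 2.91×10^-14 m = 29.1 fm.

L = 29.1 fm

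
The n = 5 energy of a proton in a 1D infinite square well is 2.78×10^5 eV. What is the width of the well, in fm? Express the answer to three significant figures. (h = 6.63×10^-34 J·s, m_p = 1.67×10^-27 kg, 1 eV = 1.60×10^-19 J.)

From E_n = n²h²/(8m_pL²), L = n·h/√(8m_pE_n).
E_5 = 2.78×10^5 eV = 4.448×10^-14 J, so L = 5·6.63×10^-34/√(8·1.67×10^-27·4.448×10^-14) = 1.36×10^-13 m = 136 fm.

L = 136 fm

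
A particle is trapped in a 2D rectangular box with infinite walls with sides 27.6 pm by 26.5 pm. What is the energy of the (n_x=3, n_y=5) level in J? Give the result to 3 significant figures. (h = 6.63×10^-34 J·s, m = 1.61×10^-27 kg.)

For a 2D rectangular well E = (h²/8m)·Σ n_i²/L_i² = (6.63×10^-34)²/(8·1.61×10^-27) · [3²/(27.6 pm)² + 5²/(26.5 pm)²].
Evaluating gives E = 1.62×10^-18 J.

E = 1.62×10^-18 J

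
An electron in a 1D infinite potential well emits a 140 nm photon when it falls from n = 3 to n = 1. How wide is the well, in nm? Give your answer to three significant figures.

L = 0.583 nm

The photon carries ΔE = hc/λ = 6.626×10^-34·2.998×10^8/1.40×10^-7 m = 1.419×10^-18 J.
Since ΔE = (3² − 1²)E_1, E_1 = 1.774×10^-19 J, and L = h/√(8m_eE_1) = 5.83×10^-10 m = 0.583 nm.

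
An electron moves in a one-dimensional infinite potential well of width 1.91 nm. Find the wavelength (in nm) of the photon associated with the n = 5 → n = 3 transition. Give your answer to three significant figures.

E_1 = h²/(8m_eL²) = 1.651×10^-20 J, so ΔE = (5² − 3²)E_1 = 2.642×10^-19 J.
λ = hc/ΔE = (6.626×10^-34·2.998×10^8)/2.642×10^-19 = 7.52×10^-7 m = 752 nm.

λ = 752 nm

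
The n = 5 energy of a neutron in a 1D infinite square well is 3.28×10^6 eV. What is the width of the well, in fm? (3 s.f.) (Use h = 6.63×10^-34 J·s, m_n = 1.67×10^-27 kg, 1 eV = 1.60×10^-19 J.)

From E_n = n²h²/(8m_nL²), L = n·h/√(8m_nE_n).
E_5 = 3.28×10^6 eV = 5.248×10^-13 J, so L = 5·6.63×10^-34/√(8·1.67×10^-27·5.248×10^-13) = 3.96×10^-14 m = 39.6 fm.

L = 39.6 fm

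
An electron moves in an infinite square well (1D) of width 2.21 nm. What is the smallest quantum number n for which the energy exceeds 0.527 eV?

n = 3

E_1 = h²/(8m_eL²) = 1.234×10^-20 J = 0.07703 eV.
Need n² > 0.527/0.07703 = 6.841, i.e. n > 2.616.
The smallest integer satisfying this is n = 3.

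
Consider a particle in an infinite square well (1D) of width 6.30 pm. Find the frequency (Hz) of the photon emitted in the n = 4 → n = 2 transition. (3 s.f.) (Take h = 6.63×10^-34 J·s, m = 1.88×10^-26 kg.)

E_1 = h²/(8mL²) = 7.364×10^-20 J and ΔE = (4² − 2²)E_1 = 8.837×10^-19 J.
f = ΔE/h = 8.837×10^-19/6.63×10^-34 = 1.33×10^15 Hz.

f = 1.33×10^15 Hz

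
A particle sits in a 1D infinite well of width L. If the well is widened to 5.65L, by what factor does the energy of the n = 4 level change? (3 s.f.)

E_n ∝ 1/L², so the energy scales by 1/5.65² = 0.0313.

0.0313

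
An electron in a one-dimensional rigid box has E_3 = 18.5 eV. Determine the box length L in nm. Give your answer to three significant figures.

From E_n = n²h²/(8m_eL²), L = n·h/√(8m_eE_n).
E_3 = 18.5 eV = 2.964×10^-18 J, so L = 3·6.626×10^-34/√(8·9.109×10^-31·2.964×10^-18) = 4.28×10^-10 m = 0.428 nm.

L = 0.428 nm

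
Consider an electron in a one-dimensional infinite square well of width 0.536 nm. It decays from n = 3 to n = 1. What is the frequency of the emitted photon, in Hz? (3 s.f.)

f = 2.53×10^15 Hz

E_1 = h²/(8m_eL²) = 2.097×10^-19 J and ΔE = (3² − 1²)E_1 = 1.678×10^-18 J.
f = ΔE/h = 1.678×10^-18/6.626×10^-34 = 2.53×10^15 Hz.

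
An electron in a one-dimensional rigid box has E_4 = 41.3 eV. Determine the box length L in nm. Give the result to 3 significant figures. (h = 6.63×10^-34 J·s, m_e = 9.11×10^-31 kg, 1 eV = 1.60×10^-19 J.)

L = 0.382 nm

From E_n = n²h²/(8m_eL²), L = n·h/√(8m_eE_n).
E_4 = 41.3 eV = 6.608×10^-18 J, so L = 4·6.63×10^-34/√(8·9.11×10^-31·6.608×10^-18) = 3.82×10^-10 m = 0.382 nm.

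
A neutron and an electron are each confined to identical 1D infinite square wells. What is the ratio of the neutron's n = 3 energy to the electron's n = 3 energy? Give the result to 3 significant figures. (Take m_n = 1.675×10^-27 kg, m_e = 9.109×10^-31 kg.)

E_n ∝ 1/m at fixed n and L, so the ratio is m_e/m_n = 9.109×10^-31/1.675×10^-27 = 5.44×10^-4.

5.44×10^-4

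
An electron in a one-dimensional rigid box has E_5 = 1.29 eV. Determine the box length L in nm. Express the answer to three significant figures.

L = 2.70 nm

From E_n = n²h²/(8m_eL²), L = n·h/√(8m_eE_n).
E_5 = 1.29 eV = 2.067×10^-19 J, so L = 5·6.626×10^-34/√(8·9.109×10^-31·2.067×10^-19) = 2.70×10^-9 m = 2.70 nm.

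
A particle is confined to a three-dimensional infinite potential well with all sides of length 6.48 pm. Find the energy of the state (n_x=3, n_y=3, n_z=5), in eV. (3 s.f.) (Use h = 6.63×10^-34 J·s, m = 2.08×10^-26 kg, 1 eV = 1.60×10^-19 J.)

E = 16.9 eV

For a 3D rectangular well E = (h²/8m)·Σ n_i²/L_i² = (6.63×10^-34)²/(8·2.08×10^-26) · [3²/(6.48 pm)² + 3²/(6.48 pm)² + 5²/(6.48 pm)²].
Evaluating gives E = 2.705×10^-18 J = 16.9 eV.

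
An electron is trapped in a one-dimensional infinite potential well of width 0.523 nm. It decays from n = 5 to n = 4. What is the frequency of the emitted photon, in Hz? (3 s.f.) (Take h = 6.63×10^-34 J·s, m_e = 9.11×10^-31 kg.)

f = 2.99×10^15 Hz

E_1 = h²/(8m_eL²) = 2.205×10^-19 J and ΔE = (5² − 4²)E_1 = 1.985×10^-18 J.
f = ΔE/h = 1.985×10^-18/6.63×10^-34 = 2.99×10^15 Hz.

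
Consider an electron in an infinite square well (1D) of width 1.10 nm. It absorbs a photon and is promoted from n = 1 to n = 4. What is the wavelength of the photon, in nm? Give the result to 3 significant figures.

λ = 266 nm

E_1 = h²/(8m_eL²) = 4.979×10^-20 J, so ΔE = (4² − 1²)E_1 = 7.468×10^-19 J.
λ = hc/ΔE = (6.626×10^-34·2.998×10^8)/7.468×10^-19 = 2.66×10^-7 m = 266 nm.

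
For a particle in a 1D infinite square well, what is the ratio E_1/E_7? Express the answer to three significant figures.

E_n ∝ n², so E_1/E_7 = 1²/7² = 1/49 = 0.0204.

0.0204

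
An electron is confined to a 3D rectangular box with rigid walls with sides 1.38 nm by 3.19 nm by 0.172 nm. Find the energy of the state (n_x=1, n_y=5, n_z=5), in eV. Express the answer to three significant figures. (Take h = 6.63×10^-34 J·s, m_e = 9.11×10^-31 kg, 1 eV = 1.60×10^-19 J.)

E = 320 eV

For a 3D rectangular well E = (h²/8m_e)·Σ n_i²/L_i² = (6.63×10^-34)²/(8·9.11×10^-31) · [1²/(1.38 nm)² + 5²/(3.19 nm)² + 5²/(0.172 nm)²].
Evaluating gives E = 5.115×10^-17 J = 320 eV.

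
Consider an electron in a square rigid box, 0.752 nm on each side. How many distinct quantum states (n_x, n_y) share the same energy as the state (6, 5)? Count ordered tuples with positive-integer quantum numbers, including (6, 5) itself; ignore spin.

The level has n_x² + n_y² = 61. The ordered positive-integer solutions are (5, 6), (6, 5).
That gives 2 states.

degeneracy = 2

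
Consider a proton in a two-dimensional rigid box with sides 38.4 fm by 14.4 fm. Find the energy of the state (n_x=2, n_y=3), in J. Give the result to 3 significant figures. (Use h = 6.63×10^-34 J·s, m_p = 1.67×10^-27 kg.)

For a 2D rectangular well E = (h²/8m_p)·Σ n_i²/L_i² = (6.63×10^-34)²/(8·1.67×10^-27) · [2²/(38.4 fm)² + 3²/(14.4 fm)²].
Evaluating gives E = 1.52×10^-12 J.

E = 1.52×10^-12 J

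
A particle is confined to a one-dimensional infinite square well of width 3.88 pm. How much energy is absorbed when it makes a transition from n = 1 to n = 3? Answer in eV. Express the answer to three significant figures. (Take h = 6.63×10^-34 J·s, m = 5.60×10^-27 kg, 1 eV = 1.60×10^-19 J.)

|ΔE| = 32.6 eV

E_1 = h²/(8mL²) = 6.518×10^-19 J.
|ΔE| = |1² − 3²|·E_1 = 8·6.518×10^-19 J = 5.214×10^-18 J = 32.6 eV.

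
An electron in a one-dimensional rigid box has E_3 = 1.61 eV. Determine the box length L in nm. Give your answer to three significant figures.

L = 1.45 nm

From E_n = n²h²/(8m_eL²), L = n·h/√(8m_eE_n).
E_3 = 1.61 eV = 2.579×10^-19 J, so L = 3·6.626×10^-34/√(8·9.109×10^-31·2.579×10^-19) = 1.45×10^-9 m = 1.45 nm.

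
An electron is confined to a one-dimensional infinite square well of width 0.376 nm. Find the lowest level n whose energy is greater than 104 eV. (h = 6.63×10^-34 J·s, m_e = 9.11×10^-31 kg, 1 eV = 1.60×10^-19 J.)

n = 7

E_1 = h²/(8m_eL²) = 4.266×10^-19 J = 2.666 eV.
Need n² > 104/2.666 = 39.01, i.e. n > 6.246.
The smallest integer satisfying this is n = 7.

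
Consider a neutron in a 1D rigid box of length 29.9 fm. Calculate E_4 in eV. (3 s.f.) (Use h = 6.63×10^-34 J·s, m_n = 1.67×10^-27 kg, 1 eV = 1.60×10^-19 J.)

E_4 = 3.68×10^6 eV

For an infinite well E_n = n²h²/(8m_nL²), so E_1 = h²/(8m_nL²) = (6.63×10^-34)²/(8·1.67×10^-27·(2.99×10^-14 m)²) = 3.680×10^-14 J.
Then E_4 = 4²·E_1 = 16·3.680×10^-14 J = 5.888×10^-13 J.
Converting, E_4 = 5.888×10^-13 J / (1.60×10^-19 J/eV) = 3.68×10^6 eV.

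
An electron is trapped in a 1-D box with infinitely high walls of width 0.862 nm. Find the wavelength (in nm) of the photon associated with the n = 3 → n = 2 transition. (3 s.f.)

E_1 = h²/(8m_eL²) = 8.108×10^-20 J, so ΔE = (3² − 2²)E_1 = 4.054×10^-19 J.
λ = hc/ΔE = (6.626×10^-34·2.998×10^8)/4.054×10^-19 = 4.90×10^-7 m = 490 nm.

λ = 490 nm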